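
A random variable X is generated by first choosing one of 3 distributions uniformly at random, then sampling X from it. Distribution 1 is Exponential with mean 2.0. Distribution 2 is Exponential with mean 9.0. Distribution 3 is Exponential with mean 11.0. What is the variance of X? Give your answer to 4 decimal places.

83.5556

Per component, 1: μ=2, E[X²]=8; 2: μ=9, E[X²]=162; 3: μ=11, E[X²]=242.
E[X] = 0.333333·2 + 0.333333·9 + 0.333333·11 = 7.33333.
E[X²] = 0.333333·8 + 0.333333·162 + 0.333333·242 = 137.333.
Var(X) = E[X²] − (E[X])² = 137.333 − 53.7778 = 83.5556.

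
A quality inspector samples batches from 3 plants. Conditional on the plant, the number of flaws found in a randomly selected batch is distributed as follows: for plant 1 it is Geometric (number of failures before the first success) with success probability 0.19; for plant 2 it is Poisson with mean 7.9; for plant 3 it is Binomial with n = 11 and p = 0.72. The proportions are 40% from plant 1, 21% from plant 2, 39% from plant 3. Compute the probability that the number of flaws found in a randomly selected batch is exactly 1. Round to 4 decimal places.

0.0622

Conditional on each plant, P(X = 1): 1: 0.1539; 2: 0.00292887; 3: 2.34588e-05.
By total probability, P(X = 1) = 0.4·0.1539 + 0.21·0.00292887 + 0.39·2.34588e-05 = 0.0621842.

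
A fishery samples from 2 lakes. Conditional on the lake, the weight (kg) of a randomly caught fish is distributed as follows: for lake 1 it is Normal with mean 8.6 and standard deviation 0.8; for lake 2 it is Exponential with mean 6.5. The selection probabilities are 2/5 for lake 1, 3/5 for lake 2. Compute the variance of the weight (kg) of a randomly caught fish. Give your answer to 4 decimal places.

Per component, 1: μ=8.6, E[X²]=74.6; 2: μ=6.5, E[X²]=84.5.
E[X] = 0.4·8.6 + 0.6·6.5 = 7.34.
E[X²] = 0.4·74.6 + 0.6·84.5 = 80.54.
Var(X) = E[X²] − (E[X])² = 80.54 − 53.8756 = 26.6644.

26.6644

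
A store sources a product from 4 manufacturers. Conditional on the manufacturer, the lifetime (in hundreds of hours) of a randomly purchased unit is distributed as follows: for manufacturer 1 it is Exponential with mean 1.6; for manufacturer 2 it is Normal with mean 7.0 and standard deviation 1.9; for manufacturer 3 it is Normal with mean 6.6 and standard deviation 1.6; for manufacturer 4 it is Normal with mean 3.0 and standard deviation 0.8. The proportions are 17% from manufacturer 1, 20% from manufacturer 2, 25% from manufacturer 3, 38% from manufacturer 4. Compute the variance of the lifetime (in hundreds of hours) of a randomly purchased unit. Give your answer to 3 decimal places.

Per component, 1: μ=1.6, E[X²]=5.12; 2: μ=7, E[X²]=52.61; 3: μ=6.6, E[X²]=46.12; 4: μ=3, E[X²]=9.64.
E[X] = 0.17·1.6 + 0.2·7 + 0.25·6.6 + 0.38·3 = 4.462.
E[X²] = 0.17·5.12 + 0.2·52.61 + 0.25·46.12 + 0.38·9.64 = 26.5856.
Var(X) = E[X²] − (E[X])² = 26.5856 − 19.9094 = 6.67616.

6.676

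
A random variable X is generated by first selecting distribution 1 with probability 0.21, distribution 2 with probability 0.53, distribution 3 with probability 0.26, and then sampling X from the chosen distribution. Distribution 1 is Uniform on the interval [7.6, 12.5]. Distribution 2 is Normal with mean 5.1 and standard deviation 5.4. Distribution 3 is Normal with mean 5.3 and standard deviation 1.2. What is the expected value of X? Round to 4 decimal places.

Component means — 1: 10.05; 2: 5.1; 3: 5.3.
E[X] = 0.21·10.05 + 0.53·5.1 + 0.26·5.3 = 6.1915.

6.1915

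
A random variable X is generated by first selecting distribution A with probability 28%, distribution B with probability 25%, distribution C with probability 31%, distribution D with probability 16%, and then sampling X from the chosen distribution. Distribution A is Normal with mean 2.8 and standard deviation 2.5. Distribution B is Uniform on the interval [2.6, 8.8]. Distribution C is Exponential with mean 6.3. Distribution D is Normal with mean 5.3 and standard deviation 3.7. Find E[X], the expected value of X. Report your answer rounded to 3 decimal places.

5.010

Component means — A: 2.8; B: 5.7; C: 6.3; D: 5.3.
E[X] = 0.28·2.8 + 0.25·5.7 + 0.31·6.3 + 0.16·5.3 = 5.01.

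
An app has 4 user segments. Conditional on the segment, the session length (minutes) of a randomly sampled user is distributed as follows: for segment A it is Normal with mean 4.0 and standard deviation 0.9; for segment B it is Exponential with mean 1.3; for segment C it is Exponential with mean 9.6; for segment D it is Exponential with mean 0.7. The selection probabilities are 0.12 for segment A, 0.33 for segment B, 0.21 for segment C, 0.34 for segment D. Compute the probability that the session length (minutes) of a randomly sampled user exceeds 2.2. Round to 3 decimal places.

Conditional on each segment, P(X > 2.2): A: 0.97725; B: 0.184094; C: 0.795196; D: 0.0431593.
By total probability, P(X > 2.2) = 0.12·0.97725 + 0.33·0.184094 + 0.21·0.795196 + 0.34·0.0431593 = 0.359686.

0.360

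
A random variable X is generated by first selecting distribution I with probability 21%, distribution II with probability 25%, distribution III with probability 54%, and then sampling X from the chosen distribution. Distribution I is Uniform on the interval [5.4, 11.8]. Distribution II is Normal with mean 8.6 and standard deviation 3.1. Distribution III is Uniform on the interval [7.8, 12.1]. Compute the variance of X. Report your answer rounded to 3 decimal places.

4.404

Per component, I: μ=8.6, E[X²]=77.3733; II: μ=8.6, E[X²]=83.57; III: μ=9.95, E[X²]=100.543.
E[X] = 0.21·8.6 + 0.25·8.6 + 0.54·9.95 = 9.329.
E[X²] = 0.21·77.3733 + 0.25·83.57 + 0.54·100.543 = 91.4343.
Var(X) = E[X²] − (E[X])² = 91.4343 − 87.0302 = 4.40406.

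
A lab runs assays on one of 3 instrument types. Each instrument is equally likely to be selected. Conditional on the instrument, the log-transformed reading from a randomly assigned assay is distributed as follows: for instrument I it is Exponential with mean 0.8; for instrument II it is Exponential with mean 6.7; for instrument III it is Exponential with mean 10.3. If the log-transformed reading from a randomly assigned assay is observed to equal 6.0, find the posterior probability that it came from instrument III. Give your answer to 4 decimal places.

Likelihoods f(6.0 | ·): I: 0.000691355; II: 0.0609544; III: 0.054222.
Posterior ∝ prior × likelihood. Numerator for III: 0.333333·0.054222 = 0.018074.
Normalizing constant: 0.333333·0.000691355 + 0.333333·0.0609544 + 0.333333·0.054222 = 0.0386226.
P(III | observation) = 0.018074 / 0.0386226 = 0.467965.

0.4680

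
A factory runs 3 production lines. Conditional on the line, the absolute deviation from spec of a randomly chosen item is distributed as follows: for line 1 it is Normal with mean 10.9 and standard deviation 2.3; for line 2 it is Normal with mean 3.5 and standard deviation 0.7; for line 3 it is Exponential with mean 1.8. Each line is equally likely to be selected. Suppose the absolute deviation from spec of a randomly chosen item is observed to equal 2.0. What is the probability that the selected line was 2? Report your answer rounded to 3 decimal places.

0.239

Likelihoods f(2.0 | ·): 1: 9.72121e-05; 2: 0.057373; 3: 0.182885.
Posterior ∝ prior × likelihood. Numerator for 2: 0.333333·0.057373 = 0.0191243.
Normalizing constant: 0.333333·9.72121e-05 + 0.333333·0.057373 + 0.333333·0.182885 = 0.0801184.
P(2 | observation) = 0.0191243 / 0.0801184 = 0.238701.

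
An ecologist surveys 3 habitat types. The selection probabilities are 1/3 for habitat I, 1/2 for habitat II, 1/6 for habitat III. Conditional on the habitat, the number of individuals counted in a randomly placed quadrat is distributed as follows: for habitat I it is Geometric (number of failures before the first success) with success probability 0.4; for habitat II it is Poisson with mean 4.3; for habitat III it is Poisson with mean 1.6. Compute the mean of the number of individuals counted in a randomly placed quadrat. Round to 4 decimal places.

2.9167

Component means — I: 1.5; II: 4.3; III: 1.6.
E[X] = 0.333333·1.5 + 0.5·4.3 + 0.166667·1.6 = 2.91667.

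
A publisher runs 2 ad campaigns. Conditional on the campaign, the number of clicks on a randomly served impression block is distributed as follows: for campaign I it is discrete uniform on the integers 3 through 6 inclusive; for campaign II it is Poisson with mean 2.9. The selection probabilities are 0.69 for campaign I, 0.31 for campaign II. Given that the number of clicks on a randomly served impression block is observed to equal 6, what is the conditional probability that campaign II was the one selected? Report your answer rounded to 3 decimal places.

Likelihoods P(X=6 | ·): I: 0.25; II: 0.0454571.
Posterior ∝ prior × likelihood. Numerator for II: 0.31·0.0454571 = 0.0140917.
Normalizing constant: 0.69·0.25 + 0.31·0.0454571 = 0.186592.
P(II | observation) = 0.0140917 / 0.186592 = 0.0755215.

0.076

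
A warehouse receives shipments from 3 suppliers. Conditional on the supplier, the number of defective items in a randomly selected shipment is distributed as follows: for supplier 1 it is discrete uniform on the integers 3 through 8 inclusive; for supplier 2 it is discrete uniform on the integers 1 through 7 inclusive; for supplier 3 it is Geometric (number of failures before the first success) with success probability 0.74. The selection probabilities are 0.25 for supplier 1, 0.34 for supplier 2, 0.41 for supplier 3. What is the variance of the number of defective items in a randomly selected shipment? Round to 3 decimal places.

7.048

Per component, 1: μ=5.5, E[X²]=33.1667; 2: μ=4, E[X²]=20; 3: μ=0.351351, E[X²]=0.598247.
E[X] = 0.25·5.5 + 0.34·4 + 0.41·0.351351 = 2.87905.
E[X²] = 0.25·33.1667 + 0.34·20 + 0.41·0.598247 = 15.3369.
Var(X) = E[X²] − (E[X])² = 15.3369 − 8.28895 = 7.048.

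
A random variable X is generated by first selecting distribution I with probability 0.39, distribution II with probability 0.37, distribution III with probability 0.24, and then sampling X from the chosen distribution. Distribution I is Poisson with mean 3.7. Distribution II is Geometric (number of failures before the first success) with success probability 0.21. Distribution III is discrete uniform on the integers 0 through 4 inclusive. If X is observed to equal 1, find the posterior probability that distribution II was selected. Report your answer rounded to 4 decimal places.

0.4232

Likelihoods P(X=1 | ·): I: 0.091477; II: 0.1659; III: 0.2.
Posterior ∝ prior × likelihood. Numerator for II: 0.37·0.1659 = 0.061383.
Normalizing constant: 0.39·0.091477 + 0.37·0.1659 + 0.24·0.2 = 0.145059.
P(II | observation) = 0.061383 / 0.145059 = 0.423159.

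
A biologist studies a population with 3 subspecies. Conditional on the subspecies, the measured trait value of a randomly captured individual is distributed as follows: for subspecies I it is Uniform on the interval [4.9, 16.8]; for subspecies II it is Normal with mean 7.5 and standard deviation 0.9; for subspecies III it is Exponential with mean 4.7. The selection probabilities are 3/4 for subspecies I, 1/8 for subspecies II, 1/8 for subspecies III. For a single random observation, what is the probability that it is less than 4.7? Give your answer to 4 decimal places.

0.0791

Conditional on each subspecies, P(X < 4.7): I: 0; II: 0.000931924; III: 0.632121.
By total probability, P(X < 4.7) = 0.75·0 + 0.125·0.000931924 + 0.125·0.632121 = 0.0791316.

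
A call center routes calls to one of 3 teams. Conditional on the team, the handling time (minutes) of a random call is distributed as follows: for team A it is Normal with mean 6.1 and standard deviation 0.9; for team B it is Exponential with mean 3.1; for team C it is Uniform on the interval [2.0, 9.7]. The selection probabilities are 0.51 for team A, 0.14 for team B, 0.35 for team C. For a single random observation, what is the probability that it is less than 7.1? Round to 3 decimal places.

0.800

Conditional on each team, P(X < 7.1): A: 0.86674; B: 0.898766; C: 0.662338.
By total probability, P(X < 7.1) = 0.51·0.86674 + 0.14·0.898766 + 0.35·0.662338 = 0.799683.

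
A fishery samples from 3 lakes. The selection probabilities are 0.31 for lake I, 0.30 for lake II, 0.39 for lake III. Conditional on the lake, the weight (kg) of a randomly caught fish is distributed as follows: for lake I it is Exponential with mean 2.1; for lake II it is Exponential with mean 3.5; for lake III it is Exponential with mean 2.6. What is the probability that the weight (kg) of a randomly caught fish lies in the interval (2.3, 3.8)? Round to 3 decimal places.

Conditional on each lake, P(2.3 < X < 3.8): I: 0.170728; II: 0.18067; III: 0.180994.
By total probability, P(2.3 < X < 3.8) = 0.31·0.170728 + 0.3·0.18067 + 0.39·0.180994 = 0.177714.

0.178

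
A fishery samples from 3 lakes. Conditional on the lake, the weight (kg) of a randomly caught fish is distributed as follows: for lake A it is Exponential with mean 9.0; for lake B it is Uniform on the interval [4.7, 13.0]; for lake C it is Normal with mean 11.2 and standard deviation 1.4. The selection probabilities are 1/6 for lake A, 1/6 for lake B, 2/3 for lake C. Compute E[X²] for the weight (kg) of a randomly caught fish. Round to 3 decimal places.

125.944

For each component E[X²] = Var + (mean)², giving A: 162; B: 84.0633; C: 127.4.
Overall E[X²] = 0.166667·162 + 0.166667·84.0633 + 0.666667·127.4 = 125.944.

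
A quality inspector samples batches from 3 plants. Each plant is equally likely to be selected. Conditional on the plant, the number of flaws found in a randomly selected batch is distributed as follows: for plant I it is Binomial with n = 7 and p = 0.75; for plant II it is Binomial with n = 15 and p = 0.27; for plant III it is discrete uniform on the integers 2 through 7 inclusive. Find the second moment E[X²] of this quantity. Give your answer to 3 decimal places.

23.800

For each component E[X²] = Var + (mean)², giving I: 28.875; II: 19.359; III: 23.1667.
Overall E[X²] = 0.333333·28.875 + 0.333333·19.359 + 0.333333·23.1667 = 23.8002.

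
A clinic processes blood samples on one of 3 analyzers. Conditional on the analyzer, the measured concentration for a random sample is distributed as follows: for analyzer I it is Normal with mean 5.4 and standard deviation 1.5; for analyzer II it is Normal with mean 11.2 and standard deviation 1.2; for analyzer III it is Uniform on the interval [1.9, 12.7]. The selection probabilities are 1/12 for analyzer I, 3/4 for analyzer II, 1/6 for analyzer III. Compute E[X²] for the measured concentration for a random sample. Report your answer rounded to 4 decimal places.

For each component E[X²] = Var + (mean)², giving I: 31.41; II: 126.88; III: 63.01.
Overall E[X²] = 0.0833333·31.41 + 0.75·126.88 + 0.166667·63.01 = 108.279.

108.2792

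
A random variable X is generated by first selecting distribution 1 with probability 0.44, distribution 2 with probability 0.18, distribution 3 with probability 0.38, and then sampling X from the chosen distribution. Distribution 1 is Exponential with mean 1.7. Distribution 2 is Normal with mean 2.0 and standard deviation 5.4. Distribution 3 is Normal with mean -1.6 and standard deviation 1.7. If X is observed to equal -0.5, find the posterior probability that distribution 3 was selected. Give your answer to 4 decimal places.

Likelihoods f(-0.5 | ·): 1: 0; 2: 0.0663704; 3: 0.190346.
Posterior ∝ prior × likelihood. Numerator for 3: 0.38·0.190346 = 0.0723317.
Normalizing constant: 0.44·0 + 0.18·0.0663704 + 0.38·0.190346 = 0.0842783.
P(3 | observation) = 0.0723317 / 0.0842783 = 0.858247.

0.8582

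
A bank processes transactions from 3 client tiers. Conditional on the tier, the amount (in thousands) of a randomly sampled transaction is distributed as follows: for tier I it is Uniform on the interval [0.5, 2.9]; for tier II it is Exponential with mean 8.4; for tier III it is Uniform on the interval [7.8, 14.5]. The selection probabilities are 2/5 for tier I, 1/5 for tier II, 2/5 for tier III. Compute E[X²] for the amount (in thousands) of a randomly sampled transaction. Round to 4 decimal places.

For each component E[X²] = Var + (mean)², giving I: 3.37; II: 141.12; III: 128.063.
Overall E[X²] = 0.4·3.37 + 0.2·141.12 + 0.4·128.063 = 80.7973.

80.7973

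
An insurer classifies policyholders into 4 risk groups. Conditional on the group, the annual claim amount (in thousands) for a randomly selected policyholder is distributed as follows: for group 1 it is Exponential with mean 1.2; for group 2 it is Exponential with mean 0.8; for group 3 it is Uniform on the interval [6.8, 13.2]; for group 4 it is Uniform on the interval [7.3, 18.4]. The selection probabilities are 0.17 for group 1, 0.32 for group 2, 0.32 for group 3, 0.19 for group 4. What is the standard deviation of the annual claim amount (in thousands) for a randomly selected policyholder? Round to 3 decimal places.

5.485

Per component, 1: μ=1.2, E[X²]=2.88; 2: μ=0.8, E[X²]=1.28; 3: μ=10, E[X²]=103.413; 4: μ=12.85, E[X²]=175.39.
E[X] = 0.17·1.2 + 0.32·0.8 + 0.32·10 + 0.19·12.85 = 6.1015.
E[X²] = 0.17·2.88 + 0.32·1.28 + 0.32·103.413 + 0.19·175.39 = 67.3156.
Var(X) = E[X²] − (E[X])² = 67.3156 − 37.2283 = 30.0873.
SD(X) = √30.0873 = 5.48519.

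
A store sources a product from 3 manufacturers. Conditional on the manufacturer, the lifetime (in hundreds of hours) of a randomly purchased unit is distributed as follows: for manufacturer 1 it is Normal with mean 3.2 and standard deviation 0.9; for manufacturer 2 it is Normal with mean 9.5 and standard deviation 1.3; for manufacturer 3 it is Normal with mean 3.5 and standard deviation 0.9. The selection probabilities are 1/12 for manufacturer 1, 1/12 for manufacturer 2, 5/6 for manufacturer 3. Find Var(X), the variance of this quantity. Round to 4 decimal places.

3.6652

Per component, 1: μ=3.2, E[X²]=11.05; 2: μ=9.5, E[X²]=91.94; 3: μ=3.5, E[X²]=13.06.
E[X] = 0.0833333·3.2 + 0.0833333·9.5 + 0.833333·3.5 = 3.975.
E[X²] = 0.0833333·11.05 + 0.0833333·91.94 + 0.833333·13.06 = 19.4658.
Var(X) = E[X²] − (E[X])² = 19.4658 − 15.8006 = 3.66521.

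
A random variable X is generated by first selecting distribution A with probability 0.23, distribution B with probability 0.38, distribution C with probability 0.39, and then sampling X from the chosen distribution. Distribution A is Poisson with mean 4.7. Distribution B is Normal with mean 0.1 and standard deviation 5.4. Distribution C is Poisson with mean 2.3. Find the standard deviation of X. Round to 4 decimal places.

4.0177

Per component, A: μ=4.7, E[X²]=26.79; B: μ=0.1, E[X²]=29.17; C: μ=2.3, E[X²]=7.59.
E[X] = 0.23·4.7 + 0.38·0.1 + 0.39·2.3 = 2.016.
E[X²] = 0.23·26.79 + 0.38·29.17 + 0.39·7.59 = 20.2064.
Var(X) = E[X²] − (E[X])² = 20.2064 − 4.06426 = 16.1421.
SD(X) = √16.1421 = 4.01773.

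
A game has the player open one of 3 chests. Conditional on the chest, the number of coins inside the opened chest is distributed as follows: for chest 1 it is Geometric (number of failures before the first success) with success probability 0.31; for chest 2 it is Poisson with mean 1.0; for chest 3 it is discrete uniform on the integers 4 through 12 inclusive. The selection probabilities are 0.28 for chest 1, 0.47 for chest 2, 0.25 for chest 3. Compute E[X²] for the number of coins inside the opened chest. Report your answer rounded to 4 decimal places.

For each component E[X²] = Var + (mean)², giving 1: 12.1342; 2: 2; 3: 70.6667.
Overall E[X²] = 0.28·12.1342 + 0.47·2 + 0.25·70.6667 = 22.0043.

22.0043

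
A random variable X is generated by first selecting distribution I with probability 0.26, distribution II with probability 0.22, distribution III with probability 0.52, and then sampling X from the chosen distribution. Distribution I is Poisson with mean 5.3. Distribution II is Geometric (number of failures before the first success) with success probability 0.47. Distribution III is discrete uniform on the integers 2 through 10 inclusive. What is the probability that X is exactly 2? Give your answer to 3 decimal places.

0.105

Conditional on each component, P(X = 2): I: 0.0701069; II: 0.132023; III: 0.111111.
By total probability, P(X = 2) = 0.26·0.0701069 + 0.22·0.132023 + 0.52·0.111111 = 0.105051.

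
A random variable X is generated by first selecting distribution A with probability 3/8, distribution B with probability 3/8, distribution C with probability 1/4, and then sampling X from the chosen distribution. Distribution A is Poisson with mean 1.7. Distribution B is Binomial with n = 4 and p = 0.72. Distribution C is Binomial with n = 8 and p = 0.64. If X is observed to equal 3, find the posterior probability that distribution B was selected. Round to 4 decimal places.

Likelihoods P(X=3 | ·): A: 0.149587; B: 0.418038; C: 0.0887647.
Posterior ∝ prior × likelihood. Numerator for B: 0.375·0.418038 = 0.156764.
Normalizing constant: 0.375·0.149587 + 0.375·0.418038 + 0.25·0.0887647 = 0.235051.
P(B | observation) = 0.156764 / 0.235051 = 0.666938.

0.6669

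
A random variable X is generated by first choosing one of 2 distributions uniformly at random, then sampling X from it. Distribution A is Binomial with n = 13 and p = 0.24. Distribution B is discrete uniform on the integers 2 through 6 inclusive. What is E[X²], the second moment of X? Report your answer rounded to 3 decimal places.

For each component E[X²] = Var + (mean)², giving A: 12.1056; B: 18.
Overall E[X²] = 0.5·12.1056 + 0.5·18 = 15.0528.

15.053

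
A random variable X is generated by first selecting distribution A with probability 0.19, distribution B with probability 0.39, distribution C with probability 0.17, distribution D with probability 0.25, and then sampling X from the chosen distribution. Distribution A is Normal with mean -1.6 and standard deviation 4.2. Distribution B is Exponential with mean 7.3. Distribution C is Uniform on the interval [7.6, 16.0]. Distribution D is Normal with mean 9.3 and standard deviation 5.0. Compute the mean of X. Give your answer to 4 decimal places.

Component means — A: -1.6; B: 7.3; C: 11.8; D: 9.3.
E[X] = 0.19·-1.6 + 0.39·7.3 + 0.17·11.8 + 0.25·9.3 = 6.874.

6.8740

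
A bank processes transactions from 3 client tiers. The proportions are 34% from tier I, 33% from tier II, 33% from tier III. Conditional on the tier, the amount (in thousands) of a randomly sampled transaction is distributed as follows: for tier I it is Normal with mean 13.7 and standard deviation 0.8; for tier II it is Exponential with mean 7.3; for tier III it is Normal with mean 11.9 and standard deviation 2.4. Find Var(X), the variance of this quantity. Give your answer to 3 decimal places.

26.968

Per component, I: μ=13.7, E[X²]=188.33; II: μ=7.3, E[X²]=106.58; III: μ=11.9, E[X²]=147.37.
E[X] = 0.34·13.7 + 0.33·7.3 + 0.33·11.9 = 10.994.
E[X²] = 0.34·188.33 + 0.33·106.58 + 0.33·147.37 = 147.836.
Var(X) = E[X²] − (E[X])² = 147.836 − 120.868 = 26.9677.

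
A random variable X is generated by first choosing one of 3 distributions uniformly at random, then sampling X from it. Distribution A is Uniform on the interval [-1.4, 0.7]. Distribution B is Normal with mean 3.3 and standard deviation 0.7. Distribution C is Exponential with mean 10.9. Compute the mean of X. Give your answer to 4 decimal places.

Component means — A: -0.35; B: 3.3; C: 10.9.
E[X] = 0.333333·-0.35 + 0.333333·3.3 + 0.333333·10.9 = 4.61667.

4.6167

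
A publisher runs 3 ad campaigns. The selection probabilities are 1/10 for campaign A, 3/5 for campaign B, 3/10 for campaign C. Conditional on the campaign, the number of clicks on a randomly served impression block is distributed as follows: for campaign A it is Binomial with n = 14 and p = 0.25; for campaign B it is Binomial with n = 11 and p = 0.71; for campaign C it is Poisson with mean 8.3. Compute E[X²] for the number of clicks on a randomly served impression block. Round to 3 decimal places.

62.601

For each component E[X²] = Var + (mean)², giving A: 14.875; B: 63.261; C: 77.19.
Overall E[X²] = 0.1·14.875 + 0.6·63.261 + 0.3·77.19 = 62.6011.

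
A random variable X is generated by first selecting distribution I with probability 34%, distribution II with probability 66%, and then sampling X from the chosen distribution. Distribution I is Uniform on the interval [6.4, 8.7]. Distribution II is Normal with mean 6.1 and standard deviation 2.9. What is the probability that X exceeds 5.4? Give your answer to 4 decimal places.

Conditional on each component, P(X > 5.4): I: 1; II: 0.595369.
By total probability, P(X > 5.4) = 0.34·1 + 0.66·0.595369 = 0.732944.

0.7329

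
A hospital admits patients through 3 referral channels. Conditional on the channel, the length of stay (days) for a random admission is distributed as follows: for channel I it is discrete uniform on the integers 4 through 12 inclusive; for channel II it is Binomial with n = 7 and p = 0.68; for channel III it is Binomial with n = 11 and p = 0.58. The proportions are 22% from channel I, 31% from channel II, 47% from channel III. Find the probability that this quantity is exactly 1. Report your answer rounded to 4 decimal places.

Conditional on each channel, P(X = 1): I: 0; II: 0.00511101; III: 0.00108972.
By total probability, P(X = 1) = 0.22·0 + 0.31·0.00511101 + 0.47·0.00108972 = 0.00209658.

0.0021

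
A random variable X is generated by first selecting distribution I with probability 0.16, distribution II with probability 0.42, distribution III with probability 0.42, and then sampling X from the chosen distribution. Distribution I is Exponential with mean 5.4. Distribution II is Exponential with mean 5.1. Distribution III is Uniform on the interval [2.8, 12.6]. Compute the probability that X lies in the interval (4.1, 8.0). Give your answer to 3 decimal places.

Conditional on each component, P(4.1 < X < 8.0): I: 0.240712; II: 0.239239; III: 0.397959.
By total probability, P(4.1 < X < 8.0) = 0.16·0.240712 + 0.42·0.239239 + 0.42·0.397959 = 0.306137.

0.306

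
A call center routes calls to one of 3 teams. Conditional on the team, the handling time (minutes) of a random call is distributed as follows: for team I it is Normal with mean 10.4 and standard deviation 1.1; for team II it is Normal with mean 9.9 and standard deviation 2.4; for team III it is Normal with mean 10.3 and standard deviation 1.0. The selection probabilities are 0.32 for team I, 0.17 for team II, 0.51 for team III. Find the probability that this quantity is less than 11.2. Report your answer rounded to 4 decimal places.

0.7814

Conditional on each team, P(X < 11.2): I: 0.766471; II: 0.705976; III: 0.81594.
By total probability, P(X < 11.2) = 0.32·0.766471 + 0.17·0.705976 + 0.51·0.81594 = 0.781416.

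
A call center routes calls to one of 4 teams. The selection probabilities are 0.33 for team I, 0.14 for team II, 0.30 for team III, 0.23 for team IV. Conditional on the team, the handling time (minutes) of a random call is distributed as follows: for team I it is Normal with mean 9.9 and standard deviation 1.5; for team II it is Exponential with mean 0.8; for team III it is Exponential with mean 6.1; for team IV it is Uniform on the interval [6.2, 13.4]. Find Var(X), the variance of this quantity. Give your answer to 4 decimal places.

22.9774

Per component, I: μ=9.9, E[X²]=100.26; II: μ=0.8, E[X²]=1.28; III: μ=6.1, E[X²]=74.42; IV: μ=9.8, E[X²]=100.36.
E[X] = 0.33·9.9 + 0.14·0.8 + 0.3·6.1 + 0.23·9.8 = 7.463.
E[X²] = 0.33·100.26 + 0.14·1.28 + 0.3·74.42 + 0.23·100.36 = 78.6738.
Var(X) = E[X²] − (E[X])² = 78.6738 − 55.6964 = 22.9774.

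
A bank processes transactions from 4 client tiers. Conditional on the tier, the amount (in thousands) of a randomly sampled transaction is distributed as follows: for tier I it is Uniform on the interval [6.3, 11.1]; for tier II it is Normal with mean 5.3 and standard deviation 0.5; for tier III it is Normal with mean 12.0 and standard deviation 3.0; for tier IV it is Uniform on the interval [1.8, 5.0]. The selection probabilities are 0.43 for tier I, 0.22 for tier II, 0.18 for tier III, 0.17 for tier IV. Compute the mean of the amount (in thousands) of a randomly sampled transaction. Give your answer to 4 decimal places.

7.6450

Component means — I: 8.7; II: 5.3; III: 12; IV: 3.4.
E[X] = 0.43·8.7 + 0.22·5.3 + 0.18·12 + 0.17·3.4 = 7.645.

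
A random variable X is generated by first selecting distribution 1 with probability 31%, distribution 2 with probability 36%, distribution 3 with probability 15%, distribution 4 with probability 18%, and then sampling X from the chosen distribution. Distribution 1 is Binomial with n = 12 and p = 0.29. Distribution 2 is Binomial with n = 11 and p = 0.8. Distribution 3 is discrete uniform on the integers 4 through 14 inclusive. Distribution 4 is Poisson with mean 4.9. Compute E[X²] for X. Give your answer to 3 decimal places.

51.886

For each component E[X²] = Var + (mean)², giving 1: 14.5812; 2: 79.2; 3: 91; 4: 28.91.
Overall E[X²] = 0.31·14.5812 + 0.36·79.2 + 0.15·91 + 0.18·28.91 = 51.886.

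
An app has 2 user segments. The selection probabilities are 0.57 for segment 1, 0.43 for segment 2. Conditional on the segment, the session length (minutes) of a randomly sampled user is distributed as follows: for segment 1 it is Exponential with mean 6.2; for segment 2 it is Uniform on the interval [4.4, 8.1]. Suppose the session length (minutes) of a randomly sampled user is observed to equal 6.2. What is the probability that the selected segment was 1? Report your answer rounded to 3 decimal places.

Likelihoods f(6.2 | ·): 1: 0.0593354; 2: 0.27027.
Posterior ∝ prior × likelihood. Numerator for 1: 0.57·0.0593354 = 0.0338212.
Normalizing constant: 0.57·0.0593354 + 0.43·0.27027 = 0.150037.
P(1 | observation) = 0.0338212 / 0.150037 = 0.225418.

0.225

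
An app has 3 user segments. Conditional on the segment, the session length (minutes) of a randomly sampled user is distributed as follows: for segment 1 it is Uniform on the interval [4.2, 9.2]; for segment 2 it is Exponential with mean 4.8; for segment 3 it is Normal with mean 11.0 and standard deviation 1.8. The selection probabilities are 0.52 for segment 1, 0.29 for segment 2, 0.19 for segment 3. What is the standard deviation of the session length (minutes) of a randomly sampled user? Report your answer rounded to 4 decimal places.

Per component, 1: μ=6.7, E[X²]=46.9733; 2: μ=4.8, E[X²]=46.08; 3: μ=11, E[X²]=124.24.
E[X] = 0.52·6.7 + 0.29·4.8 + 0.19·11 = 6.966.
E[X²] = 0.52·46.9733 + 0.29·46.08 + 0.19·124.24 = 61.3949.
Var(X) = E[X²] − (E[X])² = 61.3949 − 48.5252 = 12.8698.
SD(X) = √12.8698 = 3.58745.

3.5874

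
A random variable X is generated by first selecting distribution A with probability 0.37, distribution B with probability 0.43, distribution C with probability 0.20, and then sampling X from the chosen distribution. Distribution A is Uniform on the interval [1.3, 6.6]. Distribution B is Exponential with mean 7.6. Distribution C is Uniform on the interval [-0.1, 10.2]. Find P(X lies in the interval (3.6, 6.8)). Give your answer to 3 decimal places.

0.364

Conditional on each component, P(3.6 < X < 6.8): A: 0.566038; B: 0.213989; C: 0.31068.
By total probability, P(3.6 < X < 6.8) = 0.37·0.566038 + 0.43·0.213989 + 0.2·0.31068 = 0.363585.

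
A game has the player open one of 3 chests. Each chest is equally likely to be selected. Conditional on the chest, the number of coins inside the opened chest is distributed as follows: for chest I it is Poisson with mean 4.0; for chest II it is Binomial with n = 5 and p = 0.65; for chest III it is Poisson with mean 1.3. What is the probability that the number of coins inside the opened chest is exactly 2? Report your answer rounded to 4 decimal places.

0.1860

Conditional on each chest, P(X = 2): I: 0.146525; II: 0.181147; III: 0.230289.
By total probability, P(X = 2) = 0.333333·0.146525 + 0.333333·0.181147 + 0.333333·0.230289 = 0.185987.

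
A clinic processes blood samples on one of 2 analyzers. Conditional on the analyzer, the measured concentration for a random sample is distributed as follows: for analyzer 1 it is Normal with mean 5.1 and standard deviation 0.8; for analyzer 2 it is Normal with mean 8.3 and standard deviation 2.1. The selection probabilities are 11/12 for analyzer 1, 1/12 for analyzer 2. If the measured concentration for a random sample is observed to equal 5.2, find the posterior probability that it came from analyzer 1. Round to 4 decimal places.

0.9884

Likelihoods f(5.2 | ·): 1: 0.494797; 2: 0.0638994.
Posterior ∝ prior × likelihood. Numerator for 1: 0.916667·0.494797 = 0.453564.
Normalizing constant: 0.916667·0.494797 + 0.0833333·0.0638994 = 0.458889.
P(1 | observation) = 0.453564 / 0.458889 = 0.988396.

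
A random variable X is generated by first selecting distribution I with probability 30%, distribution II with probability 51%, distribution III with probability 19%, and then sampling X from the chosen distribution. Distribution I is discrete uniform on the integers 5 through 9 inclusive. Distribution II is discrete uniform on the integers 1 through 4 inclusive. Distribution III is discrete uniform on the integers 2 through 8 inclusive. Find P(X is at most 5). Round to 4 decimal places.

0.6786

Conditional on each component, P(X ≤ 5): I: 0.2; II: 1; III: 0.571429.
By total probability, P(X ≤ 5) = 0.3·0.2 + 0.51·1 + 0.19·0.571429 = 0.678571.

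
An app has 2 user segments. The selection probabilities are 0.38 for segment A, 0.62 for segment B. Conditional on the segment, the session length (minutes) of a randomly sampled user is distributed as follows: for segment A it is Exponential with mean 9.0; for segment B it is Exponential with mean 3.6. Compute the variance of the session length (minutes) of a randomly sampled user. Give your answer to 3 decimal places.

45.685

Per component, A: μ=9, E[X²]=162; B: μ=3.6, E[X²]=25.92.
E[X] = 0.38·9 + 0.62·3.6 = 5.652.
E[X²] = 0.38·162 + 0.62·25.92 = 77.6304.
Var(X) = E[X²] − (E[X])² = 77.6304 − 31.9451 = 45.6853.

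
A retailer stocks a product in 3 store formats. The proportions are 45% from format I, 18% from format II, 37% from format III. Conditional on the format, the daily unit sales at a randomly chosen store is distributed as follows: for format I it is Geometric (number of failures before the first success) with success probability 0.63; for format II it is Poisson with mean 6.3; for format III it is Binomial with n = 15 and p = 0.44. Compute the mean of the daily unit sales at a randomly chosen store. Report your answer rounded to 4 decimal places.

Component means — I: 0.587302; II: 6.3; III: 6.6.
E[X] = 0.45·0.587302 + 0.18·6.3 + 0.37·6.6 = 3.84029.

3.8403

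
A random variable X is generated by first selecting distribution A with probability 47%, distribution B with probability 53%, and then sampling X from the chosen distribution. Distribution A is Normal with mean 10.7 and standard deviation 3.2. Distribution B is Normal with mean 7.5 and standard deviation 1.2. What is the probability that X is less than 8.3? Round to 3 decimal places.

0.503

Conditional on each component, P(X < 8.3): A: 0.226627; B: 0.747507.
By total probability, P(X < 8.3) = 0.47·0.226627 + 0.53·0.747507 = 0.502694.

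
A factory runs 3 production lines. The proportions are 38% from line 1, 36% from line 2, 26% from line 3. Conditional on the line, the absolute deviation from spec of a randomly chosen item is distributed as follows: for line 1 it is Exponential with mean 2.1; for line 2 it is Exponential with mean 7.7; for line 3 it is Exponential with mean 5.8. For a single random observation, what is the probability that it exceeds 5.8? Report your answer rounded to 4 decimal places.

Conditional on each line, P(X > 5.8): 1: 0.0631713; 2: 0.470835; 3: 0.367879.
By total probability, P(X > 5.8) = 0.38·0.0631713 + 0.36·0.470835 + 0.26·0.367879 = 0.289154.

0.2892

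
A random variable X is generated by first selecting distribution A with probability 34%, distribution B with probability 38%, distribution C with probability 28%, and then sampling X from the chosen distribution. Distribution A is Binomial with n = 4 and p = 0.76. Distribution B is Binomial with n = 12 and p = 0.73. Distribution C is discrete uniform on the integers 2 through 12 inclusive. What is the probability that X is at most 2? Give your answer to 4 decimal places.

0.1088

Conditional on each component, P(X ≤ 2): A: 0.244961; B: 7.74346e-05; C: 0.0909091.
By total probability, P(X ≤ 2) = 0.34·0.244961 + 0.38·7.74346e-05 + 0.28·0.0909091 = 0.108771.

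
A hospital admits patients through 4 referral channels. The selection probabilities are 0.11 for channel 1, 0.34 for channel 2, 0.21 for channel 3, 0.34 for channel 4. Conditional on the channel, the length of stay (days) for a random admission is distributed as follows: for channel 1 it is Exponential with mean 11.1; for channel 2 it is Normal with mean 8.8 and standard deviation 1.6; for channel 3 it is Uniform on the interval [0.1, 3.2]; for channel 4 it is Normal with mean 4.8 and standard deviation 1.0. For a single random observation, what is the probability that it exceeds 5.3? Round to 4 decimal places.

0.5083

Conditional on each channel, P(X > 5.3): 1: 0.620346; 2: 0.985647; 3: 0; 4: 0.308538.
By total probability, P(X > 5.3) = 0.11·0.620346 + 0.34·0.985647 + 0.21·0 + 0.34·0.308538 = 0.508261.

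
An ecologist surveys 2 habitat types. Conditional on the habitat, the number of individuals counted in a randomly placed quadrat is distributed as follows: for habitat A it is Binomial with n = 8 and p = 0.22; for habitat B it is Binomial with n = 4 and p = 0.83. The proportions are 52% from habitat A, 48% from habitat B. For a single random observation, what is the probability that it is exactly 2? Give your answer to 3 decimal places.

0.216

Conditional on each habitat, P(X = 2): A: 0.30519; B: 0.119455.
By total probability, P(X = 2) = 0.52·0.30519 + 0.48·0.119455 = 0.216038.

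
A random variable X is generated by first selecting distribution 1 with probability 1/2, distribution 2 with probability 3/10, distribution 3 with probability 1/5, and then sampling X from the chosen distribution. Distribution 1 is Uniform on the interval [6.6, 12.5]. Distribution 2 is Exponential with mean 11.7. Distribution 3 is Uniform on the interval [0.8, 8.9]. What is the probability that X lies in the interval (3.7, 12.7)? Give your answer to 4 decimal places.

Conditional on each component, P(3.7 < X < 12.7): 1: 1; 2: 0.391142; 3: 0.641975.
By total probability, P(3.7 < X < 12.7) = 0.5·1 + 0.3·0.391142 + 0.2·0.641975 = 0.745738.

0.7457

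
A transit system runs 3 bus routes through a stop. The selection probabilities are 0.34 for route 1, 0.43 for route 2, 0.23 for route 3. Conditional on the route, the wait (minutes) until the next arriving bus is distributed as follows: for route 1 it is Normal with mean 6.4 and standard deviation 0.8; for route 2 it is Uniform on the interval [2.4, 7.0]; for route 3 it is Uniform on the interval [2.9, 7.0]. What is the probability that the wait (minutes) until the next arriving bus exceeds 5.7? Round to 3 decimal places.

0.470

Conditional on each route, P(X > 5.7): 1: 0.809213; 2: 0.282609; 3: 0.317073.
By total probability, P(X > 5.7) = 0.34·0.809213 + 0.43·0.282609 + 0.23·0.317073 = 0.469581.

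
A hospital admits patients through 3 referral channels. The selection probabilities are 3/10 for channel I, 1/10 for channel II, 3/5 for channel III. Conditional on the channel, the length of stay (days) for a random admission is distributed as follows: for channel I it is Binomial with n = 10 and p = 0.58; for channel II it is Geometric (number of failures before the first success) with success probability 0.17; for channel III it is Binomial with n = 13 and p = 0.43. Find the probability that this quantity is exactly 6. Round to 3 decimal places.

0.207

Conditional on each channel, P(X = 6): I: 0.248762; II: 0.0555799; III: 0.212057.
By total probability, P(X = 6) = 0.3·0.248762 + 0.1·0.0555799 + 0.6·0.212057 = 0.207421.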